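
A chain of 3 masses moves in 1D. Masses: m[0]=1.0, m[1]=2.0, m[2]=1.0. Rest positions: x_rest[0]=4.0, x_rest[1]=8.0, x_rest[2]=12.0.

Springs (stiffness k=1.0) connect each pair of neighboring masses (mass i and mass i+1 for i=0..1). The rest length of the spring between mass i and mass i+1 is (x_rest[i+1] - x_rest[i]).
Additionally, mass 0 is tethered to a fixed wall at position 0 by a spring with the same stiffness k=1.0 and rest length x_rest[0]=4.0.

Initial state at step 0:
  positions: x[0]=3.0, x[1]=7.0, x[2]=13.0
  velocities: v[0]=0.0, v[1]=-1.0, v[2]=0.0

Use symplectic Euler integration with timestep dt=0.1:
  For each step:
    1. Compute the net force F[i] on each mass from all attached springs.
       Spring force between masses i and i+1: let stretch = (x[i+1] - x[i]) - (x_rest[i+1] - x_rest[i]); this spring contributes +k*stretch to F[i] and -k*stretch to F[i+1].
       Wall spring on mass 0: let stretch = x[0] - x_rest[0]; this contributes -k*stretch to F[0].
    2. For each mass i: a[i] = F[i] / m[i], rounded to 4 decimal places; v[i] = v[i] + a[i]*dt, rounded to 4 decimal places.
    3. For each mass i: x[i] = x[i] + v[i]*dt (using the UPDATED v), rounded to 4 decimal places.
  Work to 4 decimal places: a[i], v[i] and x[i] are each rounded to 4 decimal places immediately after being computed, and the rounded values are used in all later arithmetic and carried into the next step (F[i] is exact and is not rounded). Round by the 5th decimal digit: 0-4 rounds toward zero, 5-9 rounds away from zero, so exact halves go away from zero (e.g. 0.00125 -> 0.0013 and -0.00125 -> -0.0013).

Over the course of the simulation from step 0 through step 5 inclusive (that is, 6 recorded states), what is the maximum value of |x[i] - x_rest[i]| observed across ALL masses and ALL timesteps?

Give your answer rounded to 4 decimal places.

Answer: 1.3355

Derivation:
Step 0: x=[3.0000 7.0000 13.0000] v=[0.0000 -1.0000 0.0000]
Step 1: x=[3.0100 6.9100 12.9800] v=[0.1000 -0.9000 -0.2000]
Step 2: x=[3.0289 6.8309 12.9393] v=[0.1890 -0.7915 -0.4070]
Step 3: x=[3.0555 6.7633 12.8775] v=[0.2663 -0.6762 -0.6178]
Step 4: x=[3.0887 6.7077 12.7946] v=[0.3315 -0.5559 -0.8292]
Step 5: x=[3.1272 6.6645 12.6908] v=[0.3845 -0.4325 -1.0379]
Max displacement = 1.3355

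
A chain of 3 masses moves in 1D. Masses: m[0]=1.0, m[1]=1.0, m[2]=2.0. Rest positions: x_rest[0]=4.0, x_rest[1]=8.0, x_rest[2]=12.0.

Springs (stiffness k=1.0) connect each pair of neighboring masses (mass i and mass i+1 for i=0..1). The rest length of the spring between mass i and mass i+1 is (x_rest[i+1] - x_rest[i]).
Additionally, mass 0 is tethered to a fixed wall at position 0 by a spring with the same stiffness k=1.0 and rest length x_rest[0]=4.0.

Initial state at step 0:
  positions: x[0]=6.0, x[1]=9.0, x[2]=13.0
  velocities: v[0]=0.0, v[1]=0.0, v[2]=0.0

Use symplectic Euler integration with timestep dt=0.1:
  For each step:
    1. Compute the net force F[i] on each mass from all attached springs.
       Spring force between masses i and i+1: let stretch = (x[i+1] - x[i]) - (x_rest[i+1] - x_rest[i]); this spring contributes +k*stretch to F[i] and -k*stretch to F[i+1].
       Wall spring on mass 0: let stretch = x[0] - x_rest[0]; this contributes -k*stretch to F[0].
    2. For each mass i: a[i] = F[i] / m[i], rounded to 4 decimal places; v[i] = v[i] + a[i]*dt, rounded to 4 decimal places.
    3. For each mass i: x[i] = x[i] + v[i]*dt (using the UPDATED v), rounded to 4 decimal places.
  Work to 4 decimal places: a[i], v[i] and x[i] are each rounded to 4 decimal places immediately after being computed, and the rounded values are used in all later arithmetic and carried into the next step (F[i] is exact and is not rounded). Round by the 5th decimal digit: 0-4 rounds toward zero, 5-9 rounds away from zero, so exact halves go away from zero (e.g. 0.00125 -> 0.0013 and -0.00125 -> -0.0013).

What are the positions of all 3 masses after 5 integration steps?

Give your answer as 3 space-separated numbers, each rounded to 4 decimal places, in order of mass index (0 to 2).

Answer: 5.5740 9.1330 13.0018

Derivation:
Step 0: x=[6.0000 9.0000 13.0000] v=[0.0000 0.0000 0.0000]
Step 1: x=[5.9700 9.0100 13.0000] v=[-0.3000 0.1000 0.0000]
Step 2: x=[5.9107 9.0295 13.0001] v=[-0.5930 0.1950 0.0005]
Step 3: x=[5.8235 9.0575 13.0003] v=[-0.8722 0.2802 0.0020]
Step 4: x=[5.7104 9.0926 13.0008] v=[-1.1312 0.3511 0.0049]
Step 5: x=[5.5740 9.1330 13.0018] v=[-1.3640 0.4037 0.0095]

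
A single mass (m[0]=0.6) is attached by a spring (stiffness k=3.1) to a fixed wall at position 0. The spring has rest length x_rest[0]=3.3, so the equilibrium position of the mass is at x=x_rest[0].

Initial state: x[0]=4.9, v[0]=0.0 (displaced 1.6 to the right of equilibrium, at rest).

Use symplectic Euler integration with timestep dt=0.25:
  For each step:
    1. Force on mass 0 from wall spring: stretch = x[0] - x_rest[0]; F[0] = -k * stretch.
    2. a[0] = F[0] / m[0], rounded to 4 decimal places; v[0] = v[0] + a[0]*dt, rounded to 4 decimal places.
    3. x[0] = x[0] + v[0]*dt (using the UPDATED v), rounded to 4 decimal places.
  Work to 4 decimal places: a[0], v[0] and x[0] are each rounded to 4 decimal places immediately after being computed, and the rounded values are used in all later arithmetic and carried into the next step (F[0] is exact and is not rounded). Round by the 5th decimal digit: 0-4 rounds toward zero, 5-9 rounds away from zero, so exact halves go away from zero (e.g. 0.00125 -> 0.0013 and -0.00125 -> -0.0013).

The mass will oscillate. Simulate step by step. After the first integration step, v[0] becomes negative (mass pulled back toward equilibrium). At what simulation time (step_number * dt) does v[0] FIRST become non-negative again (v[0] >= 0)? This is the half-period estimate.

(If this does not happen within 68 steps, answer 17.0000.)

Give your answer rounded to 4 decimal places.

Step 0: x=[4.9000] v=[0.0000]
Step 1: x=[4.3833] v=[-2.0667]
Step 2: x=[3.5168] v=[-3.4660]
Step 3: x=[2.5803] v=[-3.7460]
Step 4: x=[1.8762] v=[-2.8164]
Step 5: x=[1.6319] v=[-0.9773]
Step 6: x=[1.9262] v=[1.1773]
First v>=0 after going negative at step 6, time=1.5000

Answer: 1.5000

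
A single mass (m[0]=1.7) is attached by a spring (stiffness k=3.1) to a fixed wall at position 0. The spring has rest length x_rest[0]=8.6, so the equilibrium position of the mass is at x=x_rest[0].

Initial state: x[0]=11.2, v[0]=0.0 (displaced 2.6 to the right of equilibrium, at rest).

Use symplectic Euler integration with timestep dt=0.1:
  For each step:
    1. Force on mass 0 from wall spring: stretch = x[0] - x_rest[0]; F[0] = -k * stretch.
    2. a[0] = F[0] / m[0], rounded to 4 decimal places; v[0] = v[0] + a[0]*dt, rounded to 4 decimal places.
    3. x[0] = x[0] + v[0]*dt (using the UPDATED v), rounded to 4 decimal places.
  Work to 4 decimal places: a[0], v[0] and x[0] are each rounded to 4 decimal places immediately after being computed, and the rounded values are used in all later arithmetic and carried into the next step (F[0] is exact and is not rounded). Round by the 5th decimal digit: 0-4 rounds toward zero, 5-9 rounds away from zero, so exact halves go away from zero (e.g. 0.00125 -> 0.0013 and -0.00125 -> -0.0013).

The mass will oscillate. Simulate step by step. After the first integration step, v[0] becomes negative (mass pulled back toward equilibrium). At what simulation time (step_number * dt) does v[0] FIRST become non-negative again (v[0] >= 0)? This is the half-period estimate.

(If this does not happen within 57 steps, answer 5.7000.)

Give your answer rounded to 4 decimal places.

Answer: 2.4000

Derivation:
Step 0: x=[11.2000] v=[0.0000]
Step 1: x=[11.1526] v=[-0.4741]
Step 2: x=[11.0586] v=[-0.9396]
Step 3: x=[10.9198] v=[-1.3879]
Step 4: x=[10.7387] v=[-1.8109]
Step 5: x=[10.5186] v=[-2.2009]
Step 6: x=[10.2635] v=[-2.5508]
Step 7: x=[9.9781] v=[-2.8541]
Step 8: x=[9.6676] v=[-3.1054]
Step 9: x=[9.3376] v=[-3.3001]
Step 10: x=[8.9941] v=[-3.4346]
Step 11: x=[8.6435] v=[-3.5065]
Step 12: x=[8.2921] v=[-3.5144]
Step 13: x=[7.9463] v=[-3.4583]
Step 14: x=[7.6124] v=[-3.3391]
Step 15: x=[7.2965] v=[-3.1590]
Step 16: x=[7.0044] v=[-2.9213]
Step 17: x=[6.7414] v=[-2.6303]
Step 18: x=[6.5123] v=[-2.2914]
Step 19: x=[6.3212] v=[-1.9107]
Step 20: x=[6.1717] v=[-1.4952]
Step 21: x=[6.0665] v=[-1.0524]
Step 22: x=[6.0075] v=[-0.5904]
Step 23: x=[5.9957] v=[-0.1177]
Step 24: x=[6.0314] v=[0.3572]
First v>=0 after going negative at step 24, time=2.4000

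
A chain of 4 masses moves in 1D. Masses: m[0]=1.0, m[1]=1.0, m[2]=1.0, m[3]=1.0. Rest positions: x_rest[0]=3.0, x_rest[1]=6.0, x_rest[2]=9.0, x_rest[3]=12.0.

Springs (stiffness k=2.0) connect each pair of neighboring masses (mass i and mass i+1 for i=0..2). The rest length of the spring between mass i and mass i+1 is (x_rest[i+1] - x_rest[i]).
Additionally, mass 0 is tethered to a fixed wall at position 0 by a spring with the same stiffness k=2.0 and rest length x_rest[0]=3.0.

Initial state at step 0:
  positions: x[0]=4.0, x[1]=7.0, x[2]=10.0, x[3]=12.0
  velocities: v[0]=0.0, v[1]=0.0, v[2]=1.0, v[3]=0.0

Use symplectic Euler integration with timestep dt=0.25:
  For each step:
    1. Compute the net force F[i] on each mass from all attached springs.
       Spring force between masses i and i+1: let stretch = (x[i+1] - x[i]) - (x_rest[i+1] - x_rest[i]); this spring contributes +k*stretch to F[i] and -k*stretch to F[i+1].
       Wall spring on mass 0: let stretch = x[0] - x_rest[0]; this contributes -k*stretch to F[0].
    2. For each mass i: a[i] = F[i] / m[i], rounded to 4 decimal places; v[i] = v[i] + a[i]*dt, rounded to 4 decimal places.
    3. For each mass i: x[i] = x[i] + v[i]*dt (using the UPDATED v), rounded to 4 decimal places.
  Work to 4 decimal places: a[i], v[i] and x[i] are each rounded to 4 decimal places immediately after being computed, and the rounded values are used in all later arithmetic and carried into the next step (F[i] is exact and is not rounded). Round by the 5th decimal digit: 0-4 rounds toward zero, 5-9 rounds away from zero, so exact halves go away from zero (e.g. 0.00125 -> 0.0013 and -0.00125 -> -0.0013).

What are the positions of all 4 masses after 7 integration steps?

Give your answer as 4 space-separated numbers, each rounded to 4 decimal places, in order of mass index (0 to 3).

Answer: 2.9042 6.1041 9.7378 13.8147

Derivation:
Step 0: x=[4.0000 7.0000 10.0000 12.0000] v=[0.0000 0.0000 1.0000 0.0000]
Step 1: x=[3.8750 7.0000 10.1250 12.1250] v=[-0.5000 0.0000 0.5000 0.5000]
Step 2: x=[3.6563 7.0000 10.1094 12.3750] v=[-0.8750 0.0000 -0.0625 1.0000]
Step 3: x=[3.3985 6.9707 9.9883 12.7168] v=[-1.0313 -0.1172 -0.4844 1.3672]
Step 4: x=[3.1624 6.8721 9.8311 13.0926] v=[-0.9445 -0.3945 -0.6290 1.5030]
Step 5: x=[2.9947 6.6796 9.7117 13.4357] v=[-0.6709 -0.7699 -0.4778 1.3723]
Step 6: x=[2.9133 6.4055 9.6787 13.6883] v=[-0.3258 -1.0963 -0.1319 1.0103]
Step 7: x=[2.9042 6.1041 9.7378 13.8147] v=[-0.0364 -1.2058 0.2363 0.5055]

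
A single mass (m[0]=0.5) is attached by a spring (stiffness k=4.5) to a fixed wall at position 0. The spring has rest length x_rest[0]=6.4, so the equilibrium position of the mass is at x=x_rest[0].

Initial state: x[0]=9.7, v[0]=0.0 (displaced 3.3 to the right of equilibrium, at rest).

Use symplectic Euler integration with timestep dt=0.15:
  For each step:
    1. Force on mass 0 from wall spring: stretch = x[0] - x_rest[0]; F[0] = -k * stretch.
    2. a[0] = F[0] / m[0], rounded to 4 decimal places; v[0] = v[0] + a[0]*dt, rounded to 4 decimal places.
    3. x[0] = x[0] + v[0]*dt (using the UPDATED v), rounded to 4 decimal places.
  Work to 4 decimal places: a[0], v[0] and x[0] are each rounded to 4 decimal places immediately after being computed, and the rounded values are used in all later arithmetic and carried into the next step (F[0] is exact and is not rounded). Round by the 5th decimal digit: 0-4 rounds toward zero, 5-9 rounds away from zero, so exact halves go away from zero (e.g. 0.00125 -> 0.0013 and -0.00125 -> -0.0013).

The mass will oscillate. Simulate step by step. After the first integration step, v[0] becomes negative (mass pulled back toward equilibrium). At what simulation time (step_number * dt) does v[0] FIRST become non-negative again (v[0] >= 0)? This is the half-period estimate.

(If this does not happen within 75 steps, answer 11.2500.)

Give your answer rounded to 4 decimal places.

Step 0: x=[9.7000] v=[0.0000]
Step 1: x=[9.0318] v=[-4.4550]
Step 2: x=[7.8306] v=[-8.0079]
Step 3: x=[6.3397] v=[-9.9392]
Step 4: x=[4.8610] v=[-9.8578]
Step 5: x=[3.6940] v=[-7.7802]
Step 6: x=[3.0749] v=[-4.1271]
Step 7: x=[3.1292] v=[0.3618]
First v>=0 after going negative at step 7, time=1.0500

Answer: 1.0500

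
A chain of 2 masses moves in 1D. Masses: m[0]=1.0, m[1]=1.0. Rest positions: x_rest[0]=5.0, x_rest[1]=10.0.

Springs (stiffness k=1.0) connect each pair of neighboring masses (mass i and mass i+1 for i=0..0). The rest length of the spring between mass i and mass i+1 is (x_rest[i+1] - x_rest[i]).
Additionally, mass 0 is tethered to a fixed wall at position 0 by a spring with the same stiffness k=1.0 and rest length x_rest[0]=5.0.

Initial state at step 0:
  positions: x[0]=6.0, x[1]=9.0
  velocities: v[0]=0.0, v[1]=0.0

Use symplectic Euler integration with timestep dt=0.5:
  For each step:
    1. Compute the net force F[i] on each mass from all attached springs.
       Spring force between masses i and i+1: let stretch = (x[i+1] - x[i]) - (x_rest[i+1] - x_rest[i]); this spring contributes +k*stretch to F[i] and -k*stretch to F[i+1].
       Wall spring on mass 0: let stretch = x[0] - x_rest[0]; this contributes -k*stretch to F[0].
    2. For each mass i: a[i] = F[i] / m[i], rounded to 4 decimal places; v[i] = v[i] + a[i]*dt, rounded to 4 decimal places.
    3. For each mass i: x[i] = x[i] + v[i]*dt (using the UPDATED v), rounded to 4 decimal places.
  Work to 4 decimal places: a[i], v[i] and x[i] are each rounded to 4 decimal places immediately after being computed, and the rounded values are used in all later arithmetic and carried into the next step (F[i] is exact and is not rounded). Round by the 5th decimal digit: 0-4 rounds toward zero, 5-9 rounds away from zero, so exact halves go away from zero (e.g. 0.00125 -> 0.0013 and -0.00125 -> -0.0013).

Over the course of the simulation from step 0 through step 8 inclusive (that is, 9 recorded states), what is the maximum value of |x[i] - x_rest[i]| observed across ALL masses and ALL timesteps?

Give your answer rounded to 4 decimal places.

Step 0: x=[6.0000 9.0000] v=[0.0000 0.0000]
Step 1: x=[5.2500 9.5000] v=[-1.5000 1.0000]
Step 2: x=[4.2500 10.1875] v=[-2.0000 1.3750]
Step 3: x=[3.6719 10.6407] v=[-1.1563 0.9063]
Step 4: x=[3.9180 10.6017] v=[0.4922 -0.0781]
Step 5: x=[4.8556 10.1417] v=[1.8751 -0.9200]
Step 6: x=[5.9008 9.6102] v=[2.0904 -1.0631]
Step 7: x=[6.3982 9.4013] v=[0.9947 -0.4178]
Step 8: x=[6.0468 9.6917] v=[-0.7029 0.5807]
Max displacement = 1.3982

Answer: 1.3982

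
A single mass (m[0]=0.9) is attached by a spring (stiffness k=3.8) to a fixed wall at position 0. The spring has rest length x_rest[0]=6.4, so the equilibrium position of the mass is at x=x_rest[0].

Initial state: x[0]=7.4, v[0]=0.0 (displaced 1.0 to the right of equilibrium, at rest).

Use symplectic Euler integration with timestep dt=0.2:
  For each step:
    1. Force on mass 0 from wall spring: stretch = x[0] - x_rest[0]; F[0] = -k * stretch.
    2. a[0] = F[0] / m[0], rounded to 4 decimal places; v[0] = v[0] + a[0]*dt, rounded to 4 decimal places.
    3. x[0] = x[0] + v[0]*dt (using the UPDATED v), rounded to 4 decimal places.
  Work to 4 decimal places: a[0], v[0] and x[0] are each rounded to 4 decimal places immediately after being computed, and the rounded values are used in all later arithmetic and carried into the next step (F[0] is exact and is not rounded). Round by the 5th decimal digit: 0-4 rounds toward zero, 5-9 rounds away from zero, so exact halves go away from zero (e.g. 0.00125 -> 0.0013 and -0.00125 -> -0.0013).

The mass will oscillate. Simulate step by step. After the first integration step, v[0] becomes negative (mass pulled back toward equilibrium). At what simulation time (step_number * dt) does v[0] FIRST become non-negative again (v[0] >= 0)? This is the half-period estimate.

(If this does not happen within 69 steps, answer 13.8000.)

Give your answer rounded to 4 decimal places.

Answer: 1.6000

Derivation:
Step 0: x=[7.4000] v=[0.0000]
Step 1: x=[7.2311] v=[-0.8444]
Step 2: x=[6.9219] v=[-1.5462]
Step 3: x=[6.5245] v=[-1.9869]
Step 4: x=[6.1061] v=[-2.0920]
Step 5: x=[5.7373] v=[-1.8438]
Step 6: x=[5.4805] v=[-1.2842]
Step 7: x=[5.3790] v=[-0.5077]
Step 8: x=[5.4499] v=[0.3545]
First v>=0 after going negative at step 8, time=1.6000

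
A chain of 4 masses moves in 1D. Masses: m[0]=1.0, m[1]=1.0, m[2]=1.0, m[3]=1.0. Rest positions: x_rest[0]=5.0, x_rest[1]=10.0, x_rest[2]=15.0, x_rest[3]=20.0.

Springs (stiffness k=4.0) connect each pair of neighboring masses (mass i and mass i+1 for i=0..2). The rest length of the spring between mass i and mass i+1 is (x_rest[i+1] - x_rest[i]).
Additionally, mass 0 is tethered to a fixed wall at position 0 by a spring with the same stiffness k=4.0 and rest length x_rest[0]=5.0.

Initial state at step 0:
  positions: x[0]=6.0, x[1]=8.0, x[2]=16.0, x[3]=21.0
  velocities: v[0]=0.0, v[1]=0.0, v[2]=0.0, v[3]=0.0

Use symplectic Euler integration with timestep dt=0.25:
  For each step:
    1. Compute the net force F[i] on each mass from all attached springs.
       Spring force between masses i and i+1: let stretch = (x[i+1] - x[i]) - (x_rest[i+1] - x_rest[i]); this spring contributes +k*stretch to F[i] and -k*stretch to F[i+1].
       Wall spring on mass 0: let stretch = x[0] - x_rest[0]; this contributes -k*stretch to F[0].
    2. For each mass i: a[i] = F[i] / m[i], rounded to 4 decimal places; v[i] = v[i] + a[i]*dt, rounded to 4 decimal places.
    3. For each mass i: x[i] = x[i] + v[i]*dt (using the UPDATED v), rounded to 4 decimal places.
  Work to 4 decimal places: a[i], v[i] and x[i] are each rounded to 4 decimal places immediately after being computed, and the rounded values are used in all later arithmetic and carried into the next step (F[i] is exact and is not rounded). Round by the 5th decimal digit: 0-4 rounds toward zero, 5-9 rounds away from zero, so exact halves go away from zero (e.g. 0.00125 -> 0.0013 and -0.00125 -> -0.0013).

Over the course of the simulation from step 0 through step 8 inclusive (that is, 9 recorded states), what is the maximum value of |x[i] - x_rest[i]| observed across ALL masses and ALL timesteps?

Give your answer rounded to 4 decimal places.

Step 0: x=[6.0000 8.0000 16.0000 21.0000] v=[0.0000 0.0000 0.0000 0.0000]
Step 1: x=[5.0000 9.5000 15.2500 21.0000] v=[-4.0000 6.0000 -3.0000 0.0000]
Step 2: x=[3.8750 11.3125 14.5000 20.8125] v=[-4.5000 7.2500 -3.0000 -0.7500]
Step 3: x=[3.6406 12.0625 14.5313 20.2969] v=[-0.9375 3.0000 0.1250 -2.0625]
Step 4: x=[4.6016 11.3242 15.3868 19.5899] v=[3.8438 -2.9531 3.4218 -2.8281]
Step 5: x=[6.0928 9.9209 16.2774 19.0821] v=[5.9648 -5.6131 3.5623 -2.0312]
Step 6: x=[7.0178 9.1497 16.2800 19.1231] v=[3.7001 -3.0847 0.0105 0.1641]
Step 7: x=[6.7214 9.6281 15.2108 19.7034] v=[-1.1858 1.9137 -4.2767 2.3210]
Step 8: x=[5.4713 10.7755 13.8691 20.4105] v=[-5.0005 4.5897 -5.3668 2.8284]
Max displacement = 2.0625

Answer: 2.0625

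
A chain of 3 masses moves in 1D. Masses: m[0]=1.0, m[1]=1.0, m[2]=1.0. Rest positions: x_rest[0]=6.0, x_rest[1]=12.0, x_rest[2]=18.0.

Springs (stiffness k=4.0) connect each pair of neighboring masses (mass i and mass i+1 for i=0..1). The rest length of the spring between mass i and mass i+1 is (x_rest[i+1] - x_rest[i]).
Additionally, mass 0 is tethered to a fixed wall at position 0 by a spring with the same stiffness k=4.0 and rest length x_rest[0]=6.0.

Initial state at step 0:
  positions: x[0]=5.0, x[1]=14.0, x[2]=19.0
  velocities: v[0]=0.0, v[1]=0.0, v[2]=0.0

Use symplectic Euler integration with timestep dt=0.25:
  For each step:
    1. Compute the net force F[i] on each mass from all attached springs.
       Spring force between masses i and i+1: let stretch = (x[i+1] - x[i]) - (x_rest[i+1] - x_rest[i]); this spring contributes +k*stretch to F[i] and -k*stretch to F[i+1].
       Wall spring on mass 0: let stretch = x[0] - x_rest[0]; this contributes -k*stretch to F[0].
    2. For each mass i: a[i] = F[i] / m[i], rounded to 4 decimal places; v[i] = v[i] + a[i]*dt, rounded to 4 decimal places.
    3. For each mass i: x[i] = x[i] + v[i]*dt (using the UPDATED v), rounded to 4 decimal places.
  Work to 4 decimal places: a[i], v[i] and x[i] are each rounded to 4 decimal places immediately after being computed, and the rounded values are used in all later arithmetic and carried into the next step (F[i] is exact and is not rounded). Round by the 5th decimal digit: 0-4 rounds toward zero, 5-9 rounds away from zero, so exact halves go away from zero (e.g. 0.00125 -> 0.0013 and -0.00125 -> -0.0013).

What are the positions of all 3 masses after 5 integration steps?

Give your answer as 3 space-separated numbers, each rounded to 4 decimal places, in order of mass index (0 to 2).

Answer: 6.1904 13.1329 17.7403

Derivation:
Step 0: x=[5.0000 14.0000 19.0000] v=[0.0000 0.0000 0.0000]
Step 1: x=[6.0000 13.0000 19.2500] v=[4.0000 -4.0000 1.0000]
Step 2: x=[7.2500 11.8125 19.4375] v=[5.0000 -4.7500 0.7500]
Step 3: x=[7.8281 11.3906 19.2188] v=[2.3125 -1.6875 -0.8750]
Step 4: x=[7.3398 12.0352 18.5430] v=[-1.9531 2.5782 -2.7032]
Step 5: x=[6.1904 13.1329 17.7403] v=[-4.5975 4.3906 -3.2110]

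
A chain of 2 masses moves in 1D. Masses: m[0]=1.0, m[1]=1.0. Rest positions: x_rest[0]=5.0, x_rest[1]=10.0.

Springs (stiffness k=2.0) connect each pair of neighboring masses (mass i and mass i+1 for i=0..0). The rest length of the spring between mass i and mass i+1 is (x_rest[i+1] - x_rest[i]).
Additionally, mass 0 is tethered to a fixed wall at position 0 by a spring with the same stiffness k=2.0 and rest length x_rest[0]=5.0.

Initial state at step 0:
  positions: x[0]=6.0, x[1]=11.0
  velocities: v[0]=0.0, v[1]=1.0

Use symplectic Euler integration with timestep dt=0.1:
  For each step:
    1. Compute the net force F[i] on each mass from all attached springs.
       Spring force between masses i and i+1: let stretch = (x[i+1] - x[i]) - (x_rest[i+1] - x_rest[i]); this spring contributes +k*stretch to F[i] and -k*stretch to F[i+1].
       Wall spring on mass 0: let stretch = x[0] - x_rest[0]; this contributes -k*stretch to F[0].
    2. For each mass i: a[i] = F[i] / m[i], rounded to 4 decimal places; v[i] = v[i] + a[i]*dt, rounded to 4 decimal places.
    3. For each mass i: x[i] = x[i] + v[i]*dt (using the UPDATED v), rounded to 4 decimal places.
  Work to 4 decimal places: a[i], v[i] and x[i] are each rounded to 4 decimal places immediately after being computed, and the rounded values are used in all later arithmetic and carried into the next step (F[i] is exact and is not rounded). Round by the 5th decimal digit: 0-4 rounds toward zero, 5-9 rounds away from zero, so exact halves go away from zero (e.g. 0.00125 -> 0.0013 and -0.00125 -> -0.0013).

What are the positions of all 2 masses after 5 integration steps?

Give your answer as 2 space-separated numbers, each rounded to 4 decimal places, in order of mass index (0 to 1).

Step 0: x=[6.0000 11.0000] v=[0.0000 1.0000]
Step 1: x=[5.9800 11.1000] v=[-0.2000 1.0000]
Step 2: x=[5.9428 11.1976] v=[-0.3720 0.9760]
Step 3: x=[5.8918 11.2901] v=[-0.5096 0.9250]
Step 4: x=[5.8310 11.3746] v=[-0.6083 0.8453]
Step 5: x=[5.7644 11.4483] v=[-0.6658 0.7366]

Answer: 5.7644 11.4483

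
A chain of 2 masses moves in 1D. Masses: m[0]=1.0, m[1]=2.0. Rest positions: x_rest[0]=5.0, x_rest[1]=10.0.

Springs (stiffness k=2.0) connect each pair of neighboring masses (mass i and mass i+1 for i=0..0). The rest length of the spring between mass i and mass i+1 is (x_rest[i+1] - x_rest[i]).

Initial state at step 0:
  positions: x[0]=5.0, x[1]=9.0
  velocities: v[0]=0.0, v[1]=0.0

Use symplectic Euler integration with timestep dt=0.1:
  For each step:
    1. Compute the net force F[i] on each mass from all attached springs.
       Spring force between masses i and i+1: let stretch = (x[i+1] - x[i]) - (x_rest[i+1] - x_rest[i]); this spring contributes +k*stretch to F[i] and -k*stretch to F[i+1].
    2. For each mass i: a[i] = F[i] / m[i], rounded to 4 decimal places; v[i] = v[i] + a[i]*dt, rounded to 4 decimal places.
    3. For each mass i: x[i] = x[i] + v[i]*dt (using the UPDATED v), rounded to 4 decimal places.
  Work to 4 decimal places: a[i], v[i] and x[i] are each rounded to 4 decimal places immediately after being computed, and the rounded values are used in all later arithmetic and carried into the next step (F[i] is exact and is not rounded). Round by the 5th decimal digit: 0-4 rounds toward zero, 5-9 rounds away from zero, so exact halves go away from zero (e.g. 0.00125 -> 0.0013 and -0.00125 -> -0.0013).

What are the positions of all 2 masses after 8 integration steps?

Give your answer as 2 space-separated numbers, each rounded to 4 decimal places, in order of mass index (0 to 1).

Step 0: x=[5.0000 9.0000] v=[0.0000 0.0000]
Step 1: x=[4.9800 9.0100] v=[-0.2000 0.1000]
Step 2: x=[4.9406 9.0297] v=[-0.3940 0.1970]
Step 3: x=[4.8830 9.0585] v=[-0.5762 0.2881]
Step 4: x=[4.8089 9.0956] v=[-0.7411 0.3706]
Step 5: x=[4.7205 9.1398] v=[-0.8838 0.4419]
Step 6: x=[4.6205 9.1898] v=[-0.9999 0.5000]
Step 7: x=[4.5119 9.2441] v=[-1.0860 0.5431]
Step 8: x=[4.3979 9.3011] v=[-1.1396 0.5699]

Answer: 4.3979 9.3011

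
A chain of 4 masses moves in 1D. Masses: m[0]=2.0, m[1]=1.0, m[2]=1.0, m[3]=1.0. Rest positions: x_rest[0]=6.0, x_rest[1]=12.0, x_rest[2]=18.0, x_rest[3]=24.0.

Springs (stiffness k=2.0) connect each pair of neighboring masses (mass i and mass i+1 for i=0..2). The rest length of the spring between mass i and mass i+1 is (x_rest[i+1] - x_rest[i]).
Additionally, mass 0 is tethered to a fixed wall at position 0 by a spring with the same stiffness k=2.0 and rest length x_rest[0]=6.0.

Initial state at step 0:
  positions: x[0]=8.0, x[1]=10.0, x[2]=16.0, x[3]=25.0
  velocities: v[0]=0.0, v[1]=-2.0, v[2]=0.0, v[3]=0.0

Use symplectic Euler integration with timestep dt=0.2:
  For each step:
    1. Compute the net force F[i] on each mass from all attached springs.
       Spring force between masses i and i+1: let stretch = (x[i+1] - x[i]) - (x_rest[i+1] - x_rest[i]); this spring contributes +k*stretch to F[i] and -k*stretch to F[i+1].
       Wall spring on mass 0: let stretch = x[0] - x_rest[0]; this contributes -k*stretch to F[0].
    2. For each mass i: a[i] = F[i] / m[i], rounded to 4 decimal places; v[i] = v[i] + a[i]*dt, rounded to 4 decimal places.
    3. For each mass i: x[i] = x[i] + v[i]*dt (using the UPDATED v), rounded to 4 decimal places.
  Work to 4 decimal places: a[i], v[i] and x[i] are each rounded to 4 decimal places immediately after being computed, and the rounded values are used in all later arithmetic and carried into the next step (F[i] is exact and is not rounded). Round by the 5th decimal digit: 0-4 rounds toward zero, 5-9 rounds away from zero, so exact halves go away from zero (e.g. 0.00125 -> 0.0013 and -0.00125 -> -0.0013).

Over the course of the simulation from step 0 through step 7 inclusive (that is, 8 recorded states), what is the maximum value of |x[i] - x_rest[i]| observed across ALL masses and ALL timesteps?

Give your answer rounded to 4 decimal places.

Step 0: x=[8.0000 10.0000 16.0000 25.0000] v=[0.0000 -2.0000 0.0000 0.0000]
Step 1: x=[7.7600 9.9200 16.2400 24.7600] v=[-1.2000 -0.4000 1.2000 -1.2000]
Step 2: x=[7.2960 10.1728 16.6560 24.3184] v=[-2.3200 1.2640 2.0800 -2.2080]
Step 3: x=[6.6552 10.7141 17.1663 23.7438] v=[-3.2038 2.7066 2.5517 -2.8730]
Step 4: x=[5.9106 11.4469 17.6867 23.1230] v=[-3.7231 3.6639 2.6018 -3.1040]
Step 5: x=[5.1510 12.2360 18.1428 22.5473] v=[-3.7980 3.9453 2.2804 -2.8785]
Step 6: x=[4.4688 12.9308 18.4787 22.0992] v=[-3.4112 3.4740 1.6795 -2.2403]
Step 7: x=[3.9463 13.3925 18.6604 21.8415] v=[-2.6126 2.3084 0.9085 -1.2885]
Max displacement = 2.1585

Answer: 2.1585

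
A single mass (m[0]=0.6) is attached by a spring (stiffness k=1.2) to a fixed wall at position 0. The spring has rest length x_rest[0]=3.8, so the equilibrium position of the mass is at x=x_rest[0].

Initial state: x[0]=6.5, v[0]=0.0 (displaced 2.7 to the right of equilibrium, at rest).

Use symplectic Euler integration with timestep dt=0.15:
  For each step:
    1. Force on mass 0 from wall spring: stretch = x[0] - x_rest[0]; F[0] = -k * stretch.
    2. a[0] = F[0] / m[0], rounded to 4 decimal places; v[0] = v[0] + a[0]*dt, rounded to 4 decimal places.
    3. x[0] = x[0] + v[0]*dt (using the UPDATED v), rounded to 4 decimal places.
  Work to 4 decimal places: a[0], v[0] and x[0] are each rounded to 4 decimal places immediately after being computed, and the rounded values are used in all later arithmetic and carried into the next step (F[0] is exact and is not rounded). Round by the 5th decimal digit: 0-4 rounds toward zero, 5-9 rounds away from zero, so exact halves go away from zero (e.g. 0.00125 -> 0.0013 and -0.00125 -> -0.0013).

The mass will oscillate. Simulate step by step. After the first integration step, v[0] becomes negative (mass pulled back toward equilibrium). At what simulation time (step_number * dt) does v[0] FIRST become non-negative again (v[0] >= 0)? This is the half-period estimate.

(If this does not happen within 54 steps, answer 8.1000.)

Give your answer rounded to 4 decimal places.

Step 0: x=[6.5000] v=[0.0000]
Step 1: x=[6.3785] v=[-0.8100]
Step 2: x=[6.1410] v=[-1.5836]
Step 3: x=[5.7981] v=[-2.2859]
Step 4: x=[5.3653] v=[-2.8853]
Step 5: x=[4.8621] v=[-3.3549]
Step 6: x=[4.3111] v=[-3.6735]
Step 7: x=[3.7371] v=[-3.8268]
Step 8: x=[3.1659] v=[-3.8079]
Step 9: x=[2.6232] v=[-3.6177]
Step 10: x=[2.1335] v=[-3.2647]
Step 11: x=[1.7188] v=[-2.7648]
Step 12: x=[1.3977] v=[-2.1404]
Step 13: x=[1.1847] v=[-1.4197]
Step 14: x=[1.0894] v=[-0.6351]
Step 15: x=[1.1161] v=[0.1781]
First v>=0 after going negative at step 15, time=2.2500

Answer: 2.2500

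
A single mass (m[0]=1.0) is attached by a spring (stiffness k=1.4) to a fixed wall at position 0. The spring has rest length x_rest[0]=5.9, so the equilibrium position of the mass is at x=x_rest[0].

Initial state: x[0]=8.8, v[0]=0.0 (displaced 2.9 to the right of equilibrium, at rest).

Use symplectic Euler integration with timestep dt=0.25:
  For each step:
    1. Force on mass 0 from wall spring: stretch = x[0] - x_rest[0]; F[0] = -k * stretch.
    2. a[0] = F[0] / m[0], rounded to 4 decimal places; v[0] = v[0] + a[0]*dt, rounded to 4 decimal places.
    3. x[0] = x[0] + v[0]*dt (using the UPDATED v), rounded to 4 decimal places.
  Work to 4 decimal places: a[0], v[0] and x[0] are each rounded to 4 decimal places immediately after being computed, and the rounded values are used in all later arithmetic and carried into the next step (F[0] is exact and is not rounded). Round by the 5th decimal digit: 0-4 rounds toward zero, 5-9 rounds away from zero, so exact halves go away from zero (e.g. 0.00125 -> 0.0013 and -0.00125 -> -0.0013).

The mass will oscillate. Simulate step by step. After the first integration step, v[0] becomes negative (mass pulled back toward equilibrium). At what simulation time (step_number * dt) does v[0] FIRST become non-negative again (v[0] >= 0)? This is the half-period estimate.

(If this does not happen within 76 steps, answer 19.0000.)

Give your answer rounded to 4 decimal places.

Answer: 2.7500

Derivation:
Step 0: x=[8.8000] v=[0.0000]
Step 1: x=[8.5463] v=[-1.0150]
Step 2: x=[8.0610] v=[-1.9412]
Step 3: x=[7.3866] v=[-2.6976]
Step 4: x=[6.5821] v=[-3.2179]
Step 5: x=[5.7180] v=[-3.4566]
Step 6: x=[4.8698] v=[-3.3929]
Step 7: x=[4.1117] v=[-3.0323]
Step 8: x=[3.5101] v=[-2.4064]
Step 9: x=[3.1176] v=[-1.5699]
Step 10: x=[2.9686] v=[-0.5961]
Step 11: x=[3.0761] v=[0.4299]
First v>=0 after going negative at step 11, time=2.7500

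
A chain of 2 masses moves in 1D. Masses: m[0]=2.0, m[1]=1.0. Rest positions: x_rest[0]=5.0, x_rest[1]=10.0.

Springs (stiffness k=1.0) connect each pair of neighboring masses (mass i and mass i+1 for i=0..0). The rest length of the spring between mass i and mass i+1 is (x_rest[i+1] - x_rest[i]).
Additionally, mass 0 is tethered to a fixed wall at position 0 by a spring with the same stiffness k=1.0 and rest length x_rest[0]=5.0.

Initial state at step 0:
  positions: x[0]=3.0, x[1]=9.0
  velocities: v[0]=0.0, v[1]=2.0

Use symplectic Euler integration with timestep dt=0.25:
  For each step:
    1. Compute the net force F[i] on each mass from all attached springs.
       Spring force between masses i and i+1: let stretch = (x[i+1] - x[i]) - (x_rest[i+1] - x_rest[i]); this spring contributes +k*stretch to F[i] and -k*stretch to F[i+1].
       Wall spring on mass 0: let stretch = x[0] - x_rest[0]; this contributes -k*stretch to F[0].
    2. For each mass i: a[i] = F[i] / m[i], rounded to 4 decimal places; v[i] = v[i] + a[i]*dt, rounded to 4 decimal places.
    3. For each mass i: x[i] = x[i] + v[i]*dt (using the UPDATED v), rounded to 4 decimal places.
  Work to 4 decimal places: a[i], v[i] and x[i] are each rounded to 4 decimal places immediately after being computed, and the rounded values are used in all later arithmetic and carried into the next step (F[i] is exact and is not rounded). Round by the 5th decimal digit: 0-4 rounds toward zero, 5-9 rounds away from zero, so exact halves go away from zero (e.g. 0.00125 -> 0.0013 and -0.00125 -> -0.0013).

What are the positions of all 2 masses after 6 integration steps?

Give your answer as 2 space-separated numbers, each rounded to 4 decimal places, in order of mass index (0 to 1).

Answer: 4.9300 10.3437

Derivation:
Step 0: x=[3.0000 9.0000] v=[0.0000 2.0000]
Step 1: x=[3.0938 9.4375] v=[0.3750 1.7500]
Step 2: x=[3.2891 9.7910] v=[0.7813 1.4141]
Step 3: x=[3.5848 10.0507] v=[1.1829 1.0386]
Step 4: x=[3.9706 10.2187] v=[1.5431 0.6721]
Step 5: x=[4.4276 10.3087] v=[1.8278 0.3601]
Step 6: x=[4.9300 10.3437] v=[2.0095 0.1398]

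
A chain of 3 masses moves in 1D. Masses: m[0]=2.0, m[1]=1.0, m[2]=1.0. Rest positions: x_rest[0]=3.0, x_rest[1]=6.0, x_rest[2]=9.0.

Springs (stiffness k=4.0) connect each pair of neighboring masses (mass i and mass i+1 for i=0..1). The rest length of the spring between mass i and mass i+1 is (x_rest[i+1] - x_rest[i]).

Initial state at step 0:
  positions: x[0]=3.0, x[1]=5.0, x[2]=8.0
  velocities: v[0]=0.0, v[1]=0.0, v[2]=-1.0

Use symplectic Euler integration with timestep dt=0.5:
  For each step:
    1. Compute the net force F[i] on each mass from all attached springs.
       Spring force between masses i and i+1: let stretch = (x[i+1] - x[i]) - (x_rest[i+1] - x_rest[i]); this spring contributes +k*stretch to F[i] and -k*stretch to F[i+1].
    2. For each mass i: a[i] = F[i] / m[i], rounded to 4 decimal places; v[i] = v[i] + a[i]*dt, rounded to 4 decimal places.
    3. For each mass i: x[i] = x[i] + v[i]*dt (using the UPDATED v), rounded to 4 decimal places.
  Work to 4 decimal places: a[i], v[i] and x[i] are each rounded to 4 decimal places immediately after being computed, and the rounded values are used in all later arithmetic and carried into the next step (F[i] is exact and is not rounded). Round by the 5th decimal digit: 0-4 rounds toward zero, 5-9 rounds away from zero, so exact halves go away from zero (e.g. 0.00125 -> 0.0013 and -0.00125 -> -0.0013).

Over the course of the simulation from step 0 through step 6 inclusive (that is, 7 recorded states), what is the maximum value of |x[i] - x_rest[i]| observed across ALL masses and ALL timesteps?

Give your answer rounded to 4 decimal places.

Step 0: x=[3.0000 5.0000 8.0000] v=[0.0000 0.0000 -1.0000]
Step 1: x=[2.5000 6.0000 7.5000] v=[-1.0000 2.0000 -1.0000]
Step 2: x=[2.2500 5.0000 8.5000] v=[-0.5000 -2.0000 2.0000]
Step 3: x=[1.8750 4.7500 9.0000] v=[-0.7500 -0.5000 1.0000]
Step 4: x=[1.4375 5.8750 8.2500] v=[-0.8750 2.2500 -1.5000]
Step 5: x=[1.7188 4.9375 8.1250] v=[0.5625 -1.8750 -0.2500]
Step 6: x=[2.1094 3.9688 7.8125] v=[0.7812 -1.9374 -0.6250]
Max displacement = 2.0312

Answer: 2.0312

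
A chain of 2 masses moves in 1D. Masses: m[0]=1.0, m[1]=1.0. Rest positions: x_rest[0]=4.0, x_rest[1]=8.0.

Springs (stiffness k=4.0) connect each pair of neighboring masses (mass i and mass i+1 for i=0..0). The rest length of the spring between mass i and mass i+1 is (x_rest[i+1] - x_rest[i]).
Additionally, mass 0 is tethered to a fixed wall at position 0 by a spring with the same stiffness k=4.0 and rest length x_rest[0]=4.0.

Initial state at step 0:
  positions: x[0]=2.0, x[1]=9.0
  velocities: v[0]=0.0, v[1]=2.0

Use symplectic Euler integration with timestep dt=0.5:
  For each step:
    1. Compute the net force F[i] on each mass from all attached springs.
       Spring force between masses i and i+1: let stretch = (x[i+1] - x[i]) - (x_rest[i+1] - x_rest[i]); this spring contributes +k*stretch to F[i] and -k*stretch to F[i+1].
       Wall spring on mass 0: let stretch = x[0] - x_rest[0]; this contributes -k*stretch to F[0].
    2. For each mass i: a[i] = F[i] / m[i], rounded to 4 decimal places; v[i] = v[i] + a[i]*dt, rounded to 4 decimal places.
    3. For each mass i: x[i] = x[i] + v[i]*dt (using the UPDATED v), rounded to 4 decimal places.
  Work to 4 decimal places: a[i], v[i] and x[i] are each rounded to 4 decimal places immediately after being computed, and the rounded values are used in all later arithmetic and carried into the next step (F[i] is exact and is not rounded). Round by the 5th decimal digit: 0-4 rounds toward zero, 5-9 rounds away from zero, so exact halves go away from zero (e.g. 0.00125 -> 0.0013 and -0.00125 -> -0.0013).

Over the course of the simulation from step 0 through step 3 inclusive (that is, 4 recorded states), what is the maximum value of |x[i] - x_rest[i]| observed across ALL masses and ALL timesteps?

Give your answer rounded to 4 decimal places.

Step 0: x=[2.0000 9.0000] v=[0.0000 2.0000]
Step 1: x=[7.0000 7.0000] v=[10.0000 -4.0000]
Step 2: x=[5.0000 9.0000] v=[-4.0000 4.0000]
Step 3: x=[2.0000 11.0000] v=[-6.0000 4.0000]
Max displacement = 3.0000

Answer: 3.0000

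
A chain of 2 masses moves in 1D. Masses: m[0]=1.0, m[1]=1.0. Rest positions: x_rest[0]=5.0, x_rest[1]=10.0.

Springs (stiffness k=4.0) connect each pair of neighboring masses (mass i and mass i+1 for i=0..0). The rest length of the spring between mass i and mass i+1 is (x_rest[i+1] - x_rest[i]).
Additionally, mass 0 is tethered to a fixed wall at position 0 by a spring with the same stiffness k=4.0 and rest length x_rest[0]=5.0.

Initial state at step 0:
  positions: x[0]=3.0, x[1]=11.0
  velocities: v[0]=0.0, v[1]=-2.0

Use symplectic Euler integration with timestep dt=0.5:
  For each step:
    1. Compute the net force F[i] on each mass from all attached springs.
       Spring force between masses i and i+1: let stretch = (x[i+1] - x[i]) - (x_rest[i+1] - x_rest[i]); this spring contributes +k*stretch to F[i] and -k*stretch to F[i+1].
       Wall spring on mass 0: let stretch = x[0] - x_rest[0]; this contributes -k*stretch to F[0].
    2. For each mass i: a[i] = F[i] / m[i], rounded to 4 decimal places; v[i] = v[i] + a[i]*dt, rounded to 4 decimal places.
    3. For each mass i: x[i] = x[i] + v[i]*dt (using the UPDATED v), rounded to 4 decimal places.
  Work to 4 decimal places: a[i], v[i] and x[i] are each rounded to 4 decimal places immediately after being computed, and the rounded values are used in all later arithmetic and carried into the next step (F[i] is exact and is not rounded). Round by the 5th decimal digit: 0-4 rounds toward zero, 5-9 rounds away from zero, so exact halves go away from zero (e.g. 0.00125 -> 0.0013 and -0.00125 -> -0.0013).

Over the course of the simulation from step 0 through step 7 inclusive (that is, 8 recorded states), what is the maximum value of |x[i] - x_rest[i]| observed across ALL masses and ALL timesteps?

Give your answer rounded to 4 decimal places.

Answer: 4.0000

Derivation:
Step 0: x=[3.0000 11.0000] v=[0.0000 -2.0000]
Step 1: x=[8.0000 7.0000] v=[10.0000 -8.0000]
Step 2: x=[4.0000 9.0000] v=[-8.0000 4.0000]
Step 3: x=[1.0000 11.0000] v=[-6.0000 4.0000]
Step 4: x=[7.0000 8.0000] v=[12.0000 -6.0000]
Step 5: x=[7.0000 9.0000] v=[0.0000 2.0000]
Step 6: x=[2.0000 13.0000] v=[-10.0000 8.0000]
Step 7: x=[6.0000 11.0000] v=[8.0000 -4.0000]
Max displacement = 4.0000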